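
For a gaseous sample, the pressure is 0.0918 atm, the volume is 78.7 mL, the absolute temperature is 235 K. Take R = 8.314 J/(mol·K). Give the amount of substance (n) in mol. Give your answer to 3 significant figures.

Rearranging: n = PV/(RT).
P = 0.0918 atm = 9302 Pa; V = 78.7 mL = 7.870×10^-5 m³; T = 235 K; R = 8.314 J/(mol·K).
n = 3.747×10^-4 mol

3.75×10^-4 mol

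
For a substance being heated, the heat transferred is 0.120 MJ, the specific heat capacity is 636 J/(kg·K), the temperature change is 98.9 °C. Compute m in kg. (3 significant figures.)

1.91 kg

Rearranging Q = m·c·ΔT for m: m = Q/(c·ΔT).
Q = 0.120 MJ = 1.200×10^5 J; c = 636 J/(kg·K); ΔT = 98.9 °C = 98.90 K.
m = 1.908 kg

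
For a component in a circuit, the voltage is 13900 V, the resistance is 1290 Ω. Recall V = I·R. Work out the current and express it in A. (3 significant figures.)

From Ohm's law: I = V/R.
V = 13900 V; R = 1290 Ω.
I = 10.78 A

10.8 A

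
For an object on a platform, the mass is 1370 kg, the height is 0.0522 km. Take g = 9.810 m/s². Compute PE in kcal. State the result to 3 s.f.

Directly: PE = mgh.
m = 1370 kg; h = 0.0522 km = 52.20 m; g = 9.810 m/s².
PE = 7.016×10^5 J  (the unit combination reduces to kg·m²/s² = J)
7.016×10^5 J × (1 kcal / 4184 J) = 167.7 kcal

168 kcal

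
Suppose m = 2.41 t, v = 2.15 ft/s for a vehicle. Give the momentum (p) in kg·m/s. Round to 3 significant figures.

p is given directly by: p = mv.
m = 2.41 t = 2410 kg; v = 2.15 ft/s = 0.6553 m/s.
p = 1579 kg·m/s  (the unit combination reduces to kg·m/s = kg·m/s)

1580 kg·m/s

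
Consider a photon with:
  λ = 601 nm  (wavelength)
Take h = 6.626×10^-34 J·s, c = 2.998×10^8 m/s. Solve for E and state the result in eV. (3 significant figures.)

2.06 eV

E is given directly by: E = hc/λ.
λ = 601 nm = 6.010×10^-7 m; h = 6.626×10^-34 J·s; c = 2.998×10^8 m/s.
E = 3.305×10^-19 J  (the unit combination reduces to kg·m²/s² = J)
3.305×10^-19 J × (1 eV / 1.602×10^-19 J) = 2.063 eV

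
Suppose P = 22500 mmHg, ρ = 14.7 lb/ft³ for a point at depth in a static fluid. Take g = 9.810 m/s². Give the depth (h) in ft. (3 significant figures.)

4260 ft

Solving P = ρ·g·h for h: h = P/(ρ·g).
P = 22500 mmHg = 3.000×10^6 Pa; ρ = 14.7 lb/ft³ = 235.5 kg/m³; g = 9.810 m/s².
h = 1299 m
1299 m × (1 ft / 0.3048 m) = 4261 ft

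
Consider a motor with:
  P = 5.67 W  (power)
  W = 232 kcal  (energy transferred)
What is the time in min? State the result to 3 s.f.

2850 min

Rearranging P = W/t for t: t = W/P.
P = 5.67 W; W = 232 kcal = 9.707×10^5 J.
t = 1.712×10^5 s
1.712×10^5 s × (1 min / 60.00 s) = 2853 min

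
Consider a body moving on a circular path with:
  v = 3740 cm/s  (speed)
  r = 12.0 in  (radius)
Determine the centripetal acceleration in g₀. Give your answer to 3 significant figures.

Directly: a = v²/r.
v = 3740 cm/s = 37.40 m/s; r = 12.0 in = 0.3048 m.
a = 4589 m/s²
4589 m/s² × (1 g₀ / 9.807 m/s²) = 468.0 g₀

468 g₀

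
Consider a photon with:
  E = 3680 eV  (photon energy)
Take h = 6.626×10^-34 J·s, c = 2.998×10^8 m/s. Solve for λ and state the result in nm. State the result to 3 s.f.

Solving E = h·c/λ for λ: λ = hc/E.
E = 3680 eV = 5.896×10^-16 J; h = 6.626×10^-34 J·s; c = 2.998×10^8 m/s.
λ = 3.369×10^-10 m
3.369×10^-10 m × (1 nm / 1.000×10^-9 m) = 0.3369 nm

0.337 nm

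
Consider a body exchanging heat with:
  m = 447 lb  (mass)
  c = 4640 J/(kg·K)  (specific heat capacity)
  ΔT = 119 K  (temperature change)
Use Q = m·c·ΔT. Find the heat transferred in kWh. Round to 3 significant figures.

Q is given directly by: Q = mcΔT.
m = 447 lb = 202.8 kg; c = 4640 J/(kg·K); ΔT = 119 K.
Q = 1.120×10^8 J
1.120×10^8 J × (1 kWh / 3.600×10^6 J) = 31.10 kWh

31.1 kWh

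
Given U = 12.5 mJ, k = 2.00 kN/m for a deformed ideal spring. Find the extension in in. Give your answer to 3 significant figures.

Rearranging U = ½k·x² for x: x = √(2U/k).
U = 12.5 mJ = 0.01250 J; k = 2.00 kN/m = 2000 N/m.
x = 0.003536 m
0.003536 m × (1 in / 0.02540 m) = 0.1392 in

0.139 in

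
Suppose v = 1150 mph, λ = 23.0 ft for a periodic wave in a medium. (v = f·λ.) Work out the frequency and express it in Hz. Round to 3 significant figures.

Solving v = f·λ for f: f = v/λ.
v = 1150 mph = 514.1 m/s; λ = 23.0 ft = 7.010 m.
f = 73.33 Hz

73.3 Hz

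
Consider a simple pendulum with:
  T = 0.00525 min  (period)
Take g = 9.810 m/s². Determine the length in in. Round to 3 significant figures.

Solving T = 2π√(L/g) for L: L = g·(T/2π)².
T = 0.00525 min = 0.3150 s; g = 9.810 m/s².
L = 0.02466 m
0.02466 m × (1 in / 0.02540 m) = 0.9707 in

0.971 in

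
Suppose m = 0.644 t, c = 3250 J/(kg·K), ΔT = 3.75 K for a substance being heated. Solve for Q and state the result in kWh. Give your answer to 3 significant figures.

2.18 kWh

Q is given directly by: Q = mcΔT.
m = 0.644 t = 644.0 kg; c = 3250 J/(kg·K); ΔT = 3.75 K.
Q = 7.849×10^6 J  (the unit combination reduces to kg·m²/s² = J)
7.849×10^6 J × (1 kWh / 3.600×10^6 J) = 2.180 kWh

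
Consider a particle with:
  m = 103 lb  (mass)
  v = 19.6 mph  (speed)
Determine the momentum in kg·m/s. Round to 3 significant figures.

p is given directly by: p = mv.
m = 103 lb = 46.72 kg; v = 19.6 mph = 8.762 m/s.
p = 409.4 kg·m/s  (the unit combination reduces to kg·m/s = kg·m/s)

409 kg·m/s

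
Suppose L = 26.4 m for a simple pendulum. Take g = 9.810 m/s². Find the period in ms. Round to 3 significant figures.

10300 ms

T is given directly by: T = 2π√(L/g).
L = 26.4 m; g = 9.810 m/s².
T = 10.31 s
10.31 s × (1 ms / 0.001000 s) = 10307 ms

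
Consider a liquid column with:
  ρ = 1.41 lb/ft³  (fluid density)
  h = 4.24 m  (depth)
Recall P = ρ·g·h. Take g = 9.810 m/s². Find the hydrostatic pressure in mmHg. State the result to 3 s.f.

Directly: P = ρgh.
ρ = 1.41 lb/ft³ = 22.59 kg/m³; h = 4.24 m; g = 9.810 m/s².
P = 939.5 Pa
939.5 Pa × (1 mmHg / 133.3 Pa) = 7.046 mmHg

7.05 mmHg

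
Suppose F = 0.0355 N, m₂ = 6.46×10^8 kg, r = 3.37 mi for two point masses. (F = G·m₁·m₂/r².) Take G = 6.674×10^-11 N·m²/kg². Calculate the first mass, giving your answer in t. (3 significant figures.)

24200 t

Solving F = G·m₁·m₂/r² for m₁: m₁ = F·r²/(G·m₂).
F = 0.0355 N; m₂ = 6.46×10^8 kg; r = 3.37 mi = 5423 m; G = 6.674×10^-11 N·m²/kg².
m₁ = 2.422×10^7 kg
2.422×10^7 kg × (1 t / 1000 kg) = 24220 t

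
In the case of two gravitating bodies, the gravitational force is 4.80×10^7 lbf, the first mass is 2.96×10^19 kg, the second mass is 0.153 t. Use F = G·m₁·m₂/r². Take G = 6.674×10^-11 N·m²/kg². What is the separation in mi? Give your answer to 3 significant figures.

0.0234 mi

From Newton's law of gravitation: r = √(G·m₁m₂/F).
F = 4.80×10^7 lbf = 2.135×10^8 N; m₁ = 2.96×10^19 kg; m₂ = 0.153 t = 153.0 kg; G = 6.674×10^-11 N·m²/kg².
r = 37.62 m
37.62 m × (1 mi / 1609 m) = 0.02338 mi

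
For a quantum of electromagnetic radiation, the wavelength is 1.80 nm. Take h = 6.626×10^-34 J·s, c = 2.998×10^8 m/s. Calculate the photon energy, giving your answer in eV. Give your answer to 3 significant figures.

Directly: E = hc/λ.
λ = 1.80 nm = 1.800×10^-9 m; h = 6.626×10^-34 J·s; c = 2.998×10^8 m/s.
E = 1.104×10^-16 J
1.104×10^-16 J × (1 eV / 1.602×10^-19 J) = 688.8 eV

689 eV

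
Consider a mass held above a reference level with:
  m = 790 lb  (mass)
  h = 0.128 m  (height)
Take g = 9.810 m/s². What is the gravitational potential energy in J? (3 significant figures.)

450 J

PE is given directly by: PE = mgh.
m = 790 lb = 358.3 kg; h = 0.128 m; g = 9.810 m/s².
PE = 450.0 J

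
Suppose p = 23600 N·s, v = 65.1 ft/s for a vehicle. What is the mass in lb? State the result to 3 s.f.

2620 lb

Rearranging p = m·v for m: m = p/v.
p = 23600 N·s = 23600 kg·m/s; v = 65.1 ft/s = 19.84 m/s.
m = 1189 kg
1189 kg × (1 lb / 0.4536 kg) = 2622 lb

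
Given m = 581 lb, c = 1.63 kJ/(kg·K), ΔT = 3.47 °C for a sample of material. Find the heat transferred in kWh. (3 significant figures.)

0.414 kWh

Directly: Q = mcΔT.
m = 581 lb = 263.5 kg; c = 1.63 kJ/(kg·K) = 1630 J/(kg·K); ΔT = 3.47 °C = 3.470 K.
Q = 1.491×10^6 J
1.491×10^6 J × (1 kWh / 3.600×10^6 J) = 0.4141 kWh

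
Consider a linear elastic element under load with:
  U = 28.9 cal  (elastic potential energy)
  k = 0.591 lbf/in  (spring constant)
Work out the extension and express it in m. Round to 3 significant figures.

Rearranging U = ½k·x² for x: x = √(2U/k).
U = 28.9 cal = 120.9 J; k = 0.591 lbf/in = 103.5 N/m.
x = 1.529 m

1.53 m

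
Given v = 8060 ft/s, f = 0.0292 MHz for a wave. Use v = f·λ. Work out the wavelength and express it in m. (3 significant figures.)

0.0841 m

Solving v = f·λ for λ: λ = v/f.
v = 8060 ft/s = 2457 m/s; f = 0.0292 MHz = 29200 Hz.
λ = 0.08413 m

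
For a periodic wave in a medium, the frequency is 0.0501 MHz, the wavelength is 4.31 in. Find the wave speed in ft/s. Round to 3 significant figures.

18000 ft/s

Directly: v = fλ.
f = 0.0501 MHz = 50100 Hz; λ = 4.31 in = 0.1095 m.
v = 5485 m/s
5485 m/s × (1 ft/s / 0.3048 m/s) = 17994 ft/s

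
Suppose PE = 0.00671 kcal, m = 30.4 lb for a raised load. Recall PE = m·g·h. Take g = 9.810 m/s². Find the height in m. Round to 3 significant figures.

Rearranging PE = m·g·h for h: h = PE/(m·g).
PE = 0.00671 kcal = 28.07 J; m = 30.4 lb = 13.79 kg; g = 9.810 m/s².
h = 0.2075 m

0.208 m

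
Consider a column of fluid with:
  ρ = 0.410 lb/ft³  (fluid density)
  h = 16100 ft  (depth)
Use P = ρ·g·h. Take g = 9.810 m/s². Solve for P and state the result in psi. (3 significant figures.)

45.9 psi

P is given directly by: P = ρgh.
ρ = 0.410 lb/ft³ = 6.568 kg/m³; h = 16100 ft = 4907 m; g = 9.810 m/s².
P = 3.162×10^5 Pa  (the unit combination reduces to kg/(m·s²) = Pa)
3.162×10^5 Pa × (1 psi / 6895 Pa) = 45.86 psi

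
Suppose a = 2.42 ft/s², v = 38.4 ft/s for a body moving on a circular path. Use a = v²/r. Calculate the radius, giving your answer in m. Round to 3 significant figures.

186 m

Rearranging a = v²/r for r: r = v²/a.
a = 2.42 ft/s² = 0.7376 m/s²; v = 38.4 ft/s = 11.70 m/s.
r = 185.7 m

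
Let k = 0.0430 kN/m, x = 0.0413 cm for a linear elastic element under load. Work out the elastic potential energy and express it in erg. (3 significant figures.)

Directly: U = ½kx².
k = 0.0430 kN/m = 43.00 N/m; x = 0.0413 cm = 4.130×10^-4 m.
U = 3.667×10^-6 J
3.667×10^-6 J × (1 erg / 1.000×10^-7 J) = 36.67 erg

36.7 erg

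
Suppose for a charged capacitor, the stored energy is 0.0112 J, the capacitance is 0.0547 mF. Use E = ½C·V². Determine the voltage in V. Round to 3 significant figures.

20.2 V

Solving E = ½C·V² for V: V = √(2E/C).
E = 0.0112 J; C = 0.0547 mF = 5.470×10^-5 F.
V = 20.24 V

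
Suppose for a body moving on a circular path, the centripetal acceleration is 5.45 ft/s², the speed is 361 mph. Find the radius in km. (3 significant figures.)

Rearranging a = v²/r for r: r = v²/a.
a = 5.45 ft/s² = 1.661 m/s²; v = 361 mph = 161.4 m/s.
r = 15678 m
15678 m × (1 km / 1000 m) = 15.68 km

15.7 km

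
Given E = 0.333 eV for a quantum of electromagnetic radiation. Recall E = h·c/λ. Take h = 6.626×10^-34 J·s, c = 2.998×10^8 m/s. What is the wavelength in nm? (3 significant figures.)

3720 nm

Solving E = h·c/λ for λ: λ = hc/E.
E = 0.333 eV = 5.335×10^-20 J; h = 6.626×10^-34 J·s; c = 2.998×10^8 m/s.
λ = 3.723×10^-6 m
3.723×10^-6 m × (1 nm / 1.000×10^-9 m) = 3723 nm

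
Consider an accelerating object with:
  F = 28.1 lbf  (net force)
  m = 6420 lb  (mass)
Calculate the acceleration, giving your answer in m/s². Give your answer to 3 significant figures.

From Newton's second law: a = F/m.
F = 28.1 lbf = 125.0 N; m = 6420 lb = 2912 kg.
a = 0.04292 m/s²

0.0429 m/s²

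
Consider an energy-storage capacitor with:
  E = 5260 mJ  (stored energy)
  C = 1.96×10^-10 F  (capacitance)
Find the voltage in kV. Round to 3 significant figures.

Rearranging: V = √(2E/C).
E = 5260 mJ = 5.260 J; C = 1.96×10^-10 F.
V = 2.317×10^5 V  (the unit combination reduces to kg·m²/(A·s³) = V)
2.317×10^5 V × (1 kV / 1000 V) = 231.7 kV

232 kV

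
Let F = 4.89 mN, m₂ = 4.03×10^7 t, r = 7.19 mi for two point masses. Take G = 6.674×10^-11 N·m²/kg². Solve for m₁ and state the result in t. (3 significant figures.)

From Newton's law of gravitation: m₁ = F·r²/(G·m₂).
F = 4.89 mN = 0.004890 N; m₂ = 4.03×10^7 t = 4.030×10^10 kg; r = 7.19 mi = 11571 m; G = 6.674×10^-11 N·m²/kg².
m₁ = 2.434×10^5 kg
2.434×10^5 kg × (1 t / 1000 kg) = 243.4 t

243 t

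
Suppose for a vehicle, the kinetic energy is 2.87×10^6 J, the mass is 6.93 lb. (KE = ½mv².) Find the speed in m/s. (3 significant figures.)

1350 m/s

Solving KE = ½mv² for v: v = √(2·KE/m).
KE = 2.87×10^6 J; m = 6.93 lb = 3.143 kg.
v = 1351 m/s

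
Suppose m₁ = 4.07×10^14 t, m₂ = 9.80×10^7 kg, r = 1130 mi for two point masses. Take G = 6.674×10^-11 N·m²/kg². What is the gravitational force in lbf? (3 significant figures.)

From Newton's law of gravitation: F = Gm₁m₂/r².
m₁ = 4.07×10^14 t = 4.070×10^17 kg; m₂ = 9.80×10^7 kg; r = 1130 mi = 1.819×10^6 m; G = 6.674×10^-11 N·m²/kg².
F = 804.9 N
804.9 N × (1 lbf / 4.448 N) = 181.0 lbf

181 lbf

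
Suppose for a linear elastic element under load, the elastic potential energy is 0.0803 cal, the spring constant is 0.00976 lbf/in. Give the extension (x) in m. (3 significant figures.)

0.627 m

Rearranging U = ½k·x² for x: x = √(2U/k).
U = 0.0803 cal = 0.3360 J; k = 0.00976 lbf/in = 1.709 N/m.
x = 0.6270 m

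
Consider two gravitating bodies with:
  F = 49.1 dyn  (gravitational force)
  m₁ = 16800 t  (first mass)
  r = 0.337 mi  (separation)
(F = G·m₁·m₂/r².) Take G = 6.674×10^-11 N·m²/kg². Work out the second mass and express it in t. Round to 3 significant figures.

Solving F = G·m₁·m₂/r² for m₂: m₂ = F·r²/(G·m₁).
F = 49.1 dyn = 4.910×10^-4 N; m₁ = 16800 t = 1.680×10^7 kg; r = 0.337 mi = 542.3 m; G = 6.674×10^-11 N·m²/kg².
m₂ = 1.288×10^5 kg
1.288×10^5 kg × (1 t / 1000 kg) = 128.8 t

129 t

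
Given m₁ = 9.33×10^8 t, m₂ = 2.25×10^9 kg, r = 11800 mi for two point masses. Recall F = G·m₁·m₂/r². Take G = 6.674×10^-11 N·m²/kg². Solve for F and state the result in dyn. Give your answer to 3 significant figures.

From Newton's law of gravitation: F = Gm₁m₂/r².
m₁ = 9.33×10^8 t = 9.330×10^11 kg; m₂ = 2.25×10^9 kg; r = 11800 mi = 1.899×10^7 m; G = 6.674×10^-11 N·m²/kg².
F = 3.885×10^-4 N
3.885×10^-4 N × (1 dyn / 1.000×10^-5 N) = 38.85 dyn

38.8 dyn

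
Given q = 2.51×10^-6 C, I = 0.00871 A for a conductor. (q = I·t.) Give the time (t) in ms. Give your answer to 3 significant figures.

0.288 ms

Solving q = I·t for t: t = q/I.
q = 2.51×10^-6 C; I = 0.00871 A.
t = 2.882×10^-4 s
2.882×10^-4 s × (1 ms / 0.001000 s) = 0.2882 ms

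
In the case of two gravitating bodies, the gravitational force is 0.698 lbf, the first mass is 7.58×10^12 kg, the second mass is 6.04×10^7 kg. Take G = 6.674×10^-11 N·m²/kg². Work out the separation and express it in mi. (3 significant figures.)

61.6 mi

From Newton's law of gravitation: r = √(G·m₁m₂/F).
F = 0.698 lbf = 3.105 N; m₁ = 7.58×10^12 kg; m₂ = 6.04×10^7 kg; G = 6.674×10^-11 N·m²/kg².
r = 99203 m
99203 m × (1 mi / 1609 m) = 61.64 mi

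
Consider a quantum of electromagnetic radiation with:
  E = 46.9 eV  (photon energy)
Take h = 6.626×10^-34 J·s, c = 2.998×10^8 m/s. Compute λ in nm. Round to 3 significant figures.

26.4 nm

Rearranging: λ = hc/E.
E = 46.9 eV = 7.514×10^-18 J; h = 6.626×10^-34 J·s; c = 2.998×10^8 m/s.
λ = 2.644×10^-8 m
2.644×10^-8 m × (1 nm / 1.000×10^-9 m) = 26.44 nm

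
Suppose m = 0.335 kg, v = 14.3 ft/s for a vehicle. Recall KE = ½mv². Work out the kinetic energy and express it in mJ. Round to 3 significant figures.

Directly: KE = ½mv².
m = 0.335 kg; v = 14.3 ft/s = 4.359 m/s.
KE = 3.182 J
3.182 J × (1 mJ / 0.001000 J) = 3182 mJ

3180 mJ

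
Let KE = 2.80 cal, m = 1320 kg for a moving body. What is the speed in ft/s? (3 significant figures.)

Rearranging: v = √(2·KE/m).
KE = 2.80 cal = 11.72 J; m = 1320 kg.
v = 0.1332 m/s
0.1332 m/s × (1 ft/s / 0.3048 m/s) = 0.4371 ft/s

0.437 ft/s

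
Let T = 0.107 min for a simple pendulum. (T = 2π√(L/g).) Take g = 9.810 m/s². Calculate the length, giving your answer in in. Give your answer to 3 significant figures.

403 in

Solving T = 2π√(L/g) for L: L = g·(T/2π)².
T = 0.107 min = 6.420 s; g = 9.810 m/s².
L = 10.24 m
10.24 m × (1 in / 0.02540 m) = 403.2 in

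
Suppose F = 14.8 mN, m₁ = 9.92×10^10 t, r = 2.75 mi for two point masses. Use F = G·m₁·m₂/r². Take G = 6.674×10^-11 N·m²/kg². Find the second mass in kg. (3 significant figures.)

Rearranging F = G·m₁·m₂/r² for m₂: m₂ = F·r²/(G·m₁).
F = 14.8 mN = 0.01480 N; m₁ = 9.92×10^10 t = 9.920×10^13 kg; r = 2.75 mi = 4426 m; G = 6.674×10^-11 N·m²/kg².
m₂ = 43.79 kg

43.8 kg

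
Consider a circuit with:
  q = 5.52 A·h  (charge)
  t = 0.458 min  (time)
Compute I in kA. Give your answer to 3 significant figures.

0.723 kA

Rearranging: I = q/t.
q = 5.52 A·h = 19872 C; t = 0.458 min = 27.48 s.
I = 723.1 A
723.1 A × (1 kA / 1000 A) = 0.7231 kA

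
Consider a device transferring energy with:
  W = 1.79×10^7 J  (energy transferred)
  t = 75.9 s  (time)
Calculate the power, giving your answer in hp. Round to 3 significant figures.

316 hp

Directly: P = W/t.
W = 1.79×10^7 J; t = 75.9 s.
P = 2.358×10^5 W
2.358×10^5 W × (1 hp / 745.7 W) = 316.3 hp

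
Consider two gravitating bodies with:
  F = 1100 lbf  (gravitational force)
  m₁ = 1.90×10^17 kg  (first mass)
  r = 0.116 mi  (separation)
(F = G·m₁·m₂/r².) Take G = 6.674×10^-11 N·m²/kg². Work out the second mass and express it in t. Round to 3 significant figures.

0.0134 t

From Newton's law of gravitation: m₂ = F·r²/(G·m₁).
F = 1100 lbf = 4893 N; m₁ = 1.90×10^17 kg; r = 0.116 mi = 186.7 m; G = 6.674×10^-11 N·m²/kg².
m₂ = 13.45 kg
13.45 kg × (1 t / 1000 kg) = 0.01345 t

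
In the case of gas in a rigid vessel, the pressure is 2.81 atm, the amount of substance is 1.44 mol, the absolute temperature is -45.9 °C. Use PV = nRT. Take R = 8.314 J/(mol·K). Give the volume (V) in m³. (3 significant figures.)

0.00956 m³

Rearranging PV = nRT for V: V = nRT/P.
P = 2.81 atm = 2.847×10^5 Pa; n = 1.44 mol; T = -45.9 °C = 227.2 K; R = 8.314 J/(mol·K).
V = 0.009556 m³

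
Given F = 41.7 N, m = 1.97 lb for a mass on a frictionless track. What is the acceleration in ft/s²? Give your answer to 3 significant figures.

153 ft/s²

From Newton's second law: a = F/m.
F = 41.7 N; m = 1.97 lb = 0.8936 kg.
a = 46.67 m/s²
46.67 m/s² × (1 ft/s² / 0.3048 m/s²) = 153.1 ft/s²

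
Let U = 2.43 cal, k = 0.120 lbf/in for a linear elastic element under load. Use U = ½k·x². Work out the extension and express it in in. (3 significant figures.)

Solving U = ½k·x² for x: x = √(2U/k).
U = 2.43 cal = 10.17 J; k = 0.120 lbf/in = 21.02 N/m.
x = 0.9837 m
0.9837 m × (1 in / 0.02540 m) = 38.73 in

38.7 in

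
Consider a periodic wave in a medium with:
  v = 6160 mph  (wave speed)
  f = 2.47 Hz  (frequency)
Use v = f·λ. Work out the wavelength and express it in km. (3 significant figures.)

1.11 km

Rearranging: λ = v/f.
v = 6160 mph = 2754 m/s; f = 2.47 Hz.
λ = 1115 m
1115 m × (1 km / 1000 m) = 1.115 km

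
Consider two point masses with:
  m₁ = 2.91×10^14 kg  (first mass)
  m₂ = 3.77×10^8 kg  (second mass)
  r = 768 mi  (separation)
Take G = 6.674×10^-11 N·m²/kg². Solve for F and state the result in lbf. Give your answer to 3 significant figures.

1.08 lbf

From Newton's law of gravitation: F = Gm₁m₂/r².
m₁ = 2.91×10^14 kg; m₂ = 3.77×10^8 kg; r = 768 mi = 1.236×10^6 m; G = 6.674×10^-11 N·m²/kg².
F = 4.793 N  (the unit combination reduces to kg·m/s² = N)
4.793 N × (1 lbf / 4.448 N) = 1.077 lbf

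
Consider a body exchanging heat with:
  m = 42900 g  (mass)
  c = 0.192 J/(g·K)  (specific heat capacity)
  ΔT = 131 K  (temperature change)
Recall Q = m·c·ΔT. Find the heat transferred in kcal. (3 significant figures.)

258 kcal

Q is given directly by: Q = mcΔT.
m = 42900 g = 42.90 kg; c = 0.192 J/(g·K) = 192.0 J/(kg·K); ΔT = 131 K.
Q = 1.079×10^6 J
1.079×10^6 J × (1 kcal / 4184 J) = 257.9 kcal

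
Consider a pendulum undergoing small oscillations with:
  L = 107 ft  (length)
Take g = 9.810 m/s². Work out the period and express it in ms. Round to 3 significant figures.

Directly: T = 2π√(L/g).
L = 107 ft = 32.61 m; g = 9.810 m/s².
T = 11.46 s
11.46 s × (1 ms / 0.001000 s) = 11456 ms

11500 ms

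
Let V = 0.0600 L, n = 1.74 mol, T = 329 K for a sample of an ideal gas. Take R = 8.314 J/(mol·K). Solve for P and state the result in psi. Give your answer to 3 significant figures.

From the ideal-gas law: P = nRT/V.
V = 0.0600 L = 6.000×10^-5 m³; n = 1.74 mol; T = 329 K; R = 8.314 J/(mol·K).
P = 7.932×10^7 Pa
7.932×10^7 Pa × (1 psi / 6895 Pa) = 11505 psi

11500 psi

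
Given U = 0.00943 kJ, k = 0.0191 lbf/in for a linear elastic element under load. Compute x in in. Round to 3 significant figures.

93.5 in

Rearranging U = ½k·x² for x: x = √(2U/k).
U = 0.00943 kJ = 9.430 J; k = 0.0191 lbf/in = 3.345 N/m.
x = 2.375 m
2.375 m × (1 in / 0.02540 m) = 93.49 in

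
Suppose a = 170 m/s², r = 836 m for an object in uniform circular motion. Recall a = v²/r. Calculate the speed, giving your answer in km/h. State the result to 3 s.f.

Rearranging: v = √(a·r).
a = 170 m/s²; r = 836 m.
v = 377.0 m/s
377.0 m/s × (1 km/h / 0.2778 m/s) = 1357 km/h

1360 km/h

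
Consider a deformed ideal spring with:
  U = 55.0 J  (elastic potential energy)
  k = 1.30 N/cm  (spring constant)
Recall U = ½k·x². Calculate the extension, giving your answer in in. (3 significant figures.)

36.2 in

Rearranging U = ½k·x² for x: x = √(2U/k).
U = 55.0 J; k = 1.30 N/cm = 130.0 N/m.
x = 0.9199 m
0.9199 m × (1 in / 0.02540 m) = 36.22 in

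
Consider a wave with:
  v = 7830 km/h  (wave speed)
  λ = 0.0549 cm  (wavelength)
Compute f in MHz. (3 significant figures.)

Rearranging: f = v/λ.
v = 7830 km/h = 2175 m/s; λ = 0.0549 cm = 5.490×10^-4 m.
f = 3.962×10^6 Hz
3.962×10^6 Hz × (1 MHz / 1.000×10^6 Hz) = 3.962 MHz

3.96 MHz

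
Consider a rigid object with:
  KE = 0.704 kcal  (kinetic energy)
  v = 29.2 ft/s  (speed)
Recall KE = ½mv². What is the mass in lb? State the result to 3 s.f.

Solving KE = ½mv² for m: m = 2·KE/v².
KE = 0.704 kcal = 2946 J; v = 29.2 ft/s = 8.900 m/s.
m = 74.37 kg
74.37 kg × (1 lb / 0.4536 kg) = 164.0 lb

164 lb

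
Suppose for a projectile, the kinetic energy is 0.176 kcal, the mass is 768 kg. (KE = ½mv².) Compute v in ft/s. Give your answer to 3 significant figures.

4.54 ft/s

Solving KE = ½mv² for v: v = √(2·KE/m).
KE = 0.176 kcal = 736.4 J; m = 768 kg.
v = 1.385 m/s
1.385 m/s × (1 ft/s / 0.3048 m/s) = 4.543 ft/s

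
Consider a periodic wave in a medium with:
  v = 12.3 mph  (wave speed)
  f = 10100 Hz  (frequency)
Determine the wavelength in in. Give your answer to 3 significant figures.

Rearranging: λ = v/f.
v = 12.3 mph = 5.499 m/s; f = 10100 Hz.
λ = 5.444×10^-4 m
5.444×10^-4 m × (1 in / 0.02540 m) = 0.02143 in

0.0214 in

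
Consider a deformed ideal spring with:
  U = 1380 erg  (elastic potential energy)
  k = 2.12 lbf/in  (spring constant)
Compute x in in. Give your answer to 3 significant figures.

Rearranging: x = √(2U/k).
U = 1380 erg = 1.380×10^-4 J; k = 2.12 lbf/in = 371.3 N/m.
x = 8.622×10^-4 m
8.622×10^-4 m × (1 in / 0.02540 m) = 0.03395 in

0.0339 in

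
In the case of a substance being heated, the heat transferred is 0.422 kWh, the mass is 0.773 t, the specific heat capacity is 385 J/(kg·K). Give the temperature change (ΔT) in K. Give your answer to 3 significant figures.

5.10 K

Rearranging: ΔT = Q/(m·c).
Q = 0.422 kWh = 1.519×10^6 J; m = 0.773 t = 773.0 kg; c = 385 J/(kg·K).
ΔT = 5.105 K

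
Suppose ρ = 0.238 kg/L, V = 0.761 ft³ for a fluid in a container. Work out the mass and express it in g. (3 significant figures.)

Solving ρ = m/V for m: m = ρV.
ρ = 0.238 kg/L = 238.0 kg/m³; V = 0.761 ft³ = 0.02155 m³.
m = 5.129 kg
5.129 kg × (1 g / 0.001000 kg) = 5129 g

5130 g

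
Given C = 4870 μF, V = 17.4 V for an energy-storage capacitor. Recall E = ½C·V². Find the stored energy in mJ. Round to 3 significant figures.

Directly: E = ½CV².
C = 4870 μF = 0.004870 F; V = 17.4 V.
E = 0.7372 J  (the unit combination reduces to kg·m²/s² = J)
0.7372 J × (1 mJ / 0.001000 J) = 737.2 mJ

737 mJ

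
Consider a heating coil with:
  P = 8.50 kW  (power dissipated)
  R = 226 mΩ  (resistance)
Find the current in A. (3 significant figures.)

194 A

Solving P = I²R for I: I = √(P/R).
P = 8.50 kW = 8500 W; R = 226 mΩ = 0.2260 Ω.
I = 193.9 A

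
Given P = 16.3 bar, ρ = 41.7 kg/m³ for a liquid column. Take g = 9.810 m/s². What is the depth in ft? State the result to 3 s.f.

13100 ft

Solving P = ρ·g·h for h: h = P/(ρ·g).
P = 16.3 bar = 1.630×10^6 Pa; ρ = 41.7 kg/m³; g = 9.810 m/s².
h = 3985 m
3985 m × (1 ft / 0.3048 m) = 13073 ft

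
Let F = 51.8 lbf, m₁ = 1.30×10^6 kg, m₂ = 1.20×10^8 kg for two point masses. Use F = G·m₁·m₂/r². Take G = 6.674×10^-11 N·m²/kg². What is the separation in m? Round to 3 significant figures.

6.72 m

Solving F = G·m₁·m₂/r² for r: r = √(G·m₁m₂/F).
F = 51.8 lbf = 230.4 N; m₁ = 1.30×10^6 kg; m₂ = 1.20×10^8 kg; G = 6.674×10^-11 N·m²/kg².
r = 6.722 m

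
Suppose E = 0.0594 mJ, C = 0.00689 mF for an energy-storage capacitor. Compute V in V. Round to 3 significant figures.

4.15 V

Rearranging E = ½C·V² for V: V = √(2E/C).
E = 0.0594 mJ = 5.940×10^-5 J; C = 0.00689 mF = 6.890×10^-6 F.
V = 4.152 V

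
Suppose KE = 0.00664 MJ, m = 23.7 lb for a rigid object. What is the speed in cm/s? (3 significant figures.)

Solving KE = ½mv² for v: v = √(2·KE/m).
KE = 0.00664 MJ = 6640 J; m = 23.7 lb = 10.75 kg.
v = 35.15 m/s
35.15 m/s × (1 cm/s / 0.01000 m/s) = 3515 cm/s

3510 cm/s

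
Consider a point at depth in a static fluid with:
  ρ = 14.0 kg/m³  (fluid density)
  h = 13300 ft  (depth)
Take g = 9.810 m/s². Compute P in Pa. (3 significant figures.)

5.57×10^5 Pa

Directly: P = ρgh.
ρ = 14.0 kg/m³; h = 13300 ft = 4054 m; g = 9.810 m/s².
P = 5.568×10^5 Pa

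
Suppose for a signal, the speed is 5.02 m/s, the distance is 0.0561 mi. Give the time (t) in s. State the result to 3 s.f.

18.0 s

Rearranging v = d/t for t: t = d/v.
v = 5.02 m/s; d = 0.0561 mi = 90.28 m.
t = 17.98 s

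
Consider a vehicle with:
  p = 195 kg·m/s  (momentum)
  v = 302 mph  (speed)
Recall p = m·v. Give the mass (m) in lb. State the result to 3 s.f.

Rearranging: m = p/v.
p = 195 kg·m/s; v = 302 mph = 135.0 m/s.
m = 1.444 kg
1.444 kg × (1 lb / 0.4536 kg) = 3.184 lb

3.18 lb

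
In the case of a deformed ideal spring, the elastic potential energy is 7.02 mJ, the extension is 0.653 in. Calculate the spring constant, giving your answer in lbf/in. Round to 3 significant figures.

Rearranging U = ½k·x² for k: k = 2U/x².
U = 7.02 mJ = 0.007020 J; x = 0.653 in = 0.01659 m.
k = 51.04 N/m
51.04 N/m × (1 lbf/in / 175.1 N/m) = 0.2914 lbf/in

0.291 lbf/in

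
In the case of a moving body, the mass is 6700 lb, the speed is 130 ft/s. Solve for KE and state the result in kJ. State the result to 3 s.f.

KE is given directly by: KE = ½mv².
m = 6700 lb = 3039 kg; v = 130 ft/s = 39.62 m/s.
KE = 2.386×10^6 J
2.386×10^6 J × (1 kJ / 1000 J) = 2386 kJ

2390 kJ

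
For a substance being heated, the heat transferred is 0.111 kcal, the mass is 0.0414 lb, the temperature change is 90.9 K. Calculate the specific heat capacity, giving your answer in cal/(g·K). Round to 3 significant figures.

0.0650 cal/(g·K)

Rearranging: c = Q/(m·ΔT).
Q = 0.111 kcal = 464.4 J; m = 0.0414 lb = 0.01878 kg; ΔT = 90.9 K.
c = 272.1 J/(kg·K)
272.1 J/(kg·K) × (1 cal/(g·K) / 4184 J/(kg·K)) = 0.06503 cal/(g·K)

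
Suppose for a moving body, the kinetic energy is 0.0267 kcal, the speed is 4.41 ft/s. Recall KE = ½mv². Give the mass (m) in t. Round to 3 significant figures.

Solving KE = ½mv² for m: m = 2·KE/v².
KE = 0.0267 kcal = 111.7 J; v = 4.41 ft/s = 1.344 m/s.
m = 123.7 kg
123.7 kg × (1 t / 1000 kg) = 0.1237 t

0.124 t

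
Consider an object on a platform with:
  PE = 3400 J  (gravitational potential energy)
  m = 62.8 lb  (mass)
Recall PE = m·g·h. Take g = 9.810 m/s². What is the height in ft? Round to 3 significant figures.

Rearranging: h = PE/(m·g).
PE = 3400 J; m = 62.8 lb = 28.49 kg; g = 9.810 m/s².
h = 12.17 m
12.17 m × (1 ft / 0.3048 m) = 39.92 ft

39.9 ft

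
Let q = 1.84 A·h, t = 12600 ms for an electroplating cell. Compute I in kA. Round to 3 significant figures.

Rearranging: I = q/t.
q = 1.84 A·h = 6624 C; t = 12600 ms = 12.60 s.
I = 525.7 A
525.7 A × (1 kA / 1000 A) = 0.5257 kA

0.526 kA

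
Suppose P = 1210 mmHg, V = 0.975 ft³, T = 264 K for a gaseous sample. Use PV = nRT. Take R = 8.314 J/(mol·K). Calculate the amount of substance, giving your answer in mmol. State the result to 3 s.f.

2030 mmol

From the ideal-gas law: n = PV/(RT).
P = 1210 mmHg = 1.613×10^5 Pa; V = 0.975 ft³ = 0.02761 m³; T = 264 K; R = 8.314 J/(mol·K).
n = 2.029 mol
2.029 mol × (1 mmol / 0.001000 mol) = 2029 mmol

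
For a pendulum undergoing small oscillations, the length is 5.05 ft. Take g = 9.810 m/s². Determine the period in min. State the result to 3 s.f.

T is given directly by: T = 2π√(L/g).
L = 5.05 ft = 1.539 m; g = 9.810 m/s².
T = 2.489 s
2.489 s × (1 min / 60.00 s) = 0.04148 min

0.0415 min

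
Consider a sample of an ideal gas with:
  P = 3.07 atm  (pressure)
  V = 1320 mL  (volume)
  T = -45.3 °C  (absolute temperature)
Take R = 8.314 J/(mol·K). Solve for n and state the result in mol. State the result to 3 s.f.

0.217 mol

From the ideal-gas law: n = PV/(RT).
P = 3.07 atm = 3.111×10^5 Pa; V = 1320 mL = 0.001320 m³; T = -45.3 °C = 227.8 K; R = 8.314 J/(mol·K).
n = 0.2168 mol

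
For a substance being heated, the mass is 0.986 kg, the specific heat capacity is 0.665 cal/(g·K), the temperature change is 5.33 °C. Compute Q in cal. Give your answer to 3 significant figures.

3490 cal

Directly: Q = mcΔT.
m = 0.986 kg; c = 0.665 cal/(g·K) = 2782 J/(kg·K); ΔT = 5.33 °C = 5.330 K.
Q = 14622 J
14622 J × (1 cal / 4.184 J) = 3495 cal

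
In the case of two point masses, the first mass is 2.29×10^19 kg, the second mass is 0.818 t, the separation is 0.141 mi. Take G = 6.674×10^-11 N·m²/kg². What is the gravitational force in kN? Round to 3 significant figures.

24300 kN

F is given directly by: F = Gm₁m₂/r².
m₁ = 2.29×10^19 kg; m₂ = 0.818 t = 818.0 kg; r = 0.141 mi = 226.9 m; G = 6.674×10^-11 N·m²/kg².
F = 2.428×10^7 N  (the unit combination reduces to kg·m/s² = N)
2.428×10^7 N × (1 kN / 1000 N) = 24279 kN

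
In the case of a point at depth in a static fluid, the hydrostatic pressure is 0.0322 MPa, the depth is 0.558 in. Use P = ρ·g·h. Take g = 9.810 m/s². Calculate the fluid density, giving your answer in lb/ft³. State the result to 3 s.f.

Rearranging: ρ = P/(g·h).
P = 0.0322 MPa = 32200 Pa; h = 0.558 in = 0.01417 m; g = 9.810 m/s².
ρ = 2.316×10^5 kg/m³
2.316×10^5 kg/m³ × (1 lb/ft³ / 16.02 kg/m³) = 14458 lb/ft³

14500 lb/ft³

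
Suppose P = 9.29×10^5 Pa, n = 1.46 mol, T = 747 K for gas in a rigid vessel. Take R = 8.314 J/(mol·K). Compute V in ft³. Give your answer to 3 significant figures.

0.345 ft³

Solving PV = nRT for V: V = nRT/P.
P = 9.29×10^5 Pa; n = 1.46 mol; T = 747 K; R = 8.314 J/(mol·K).
V = 0.009760 m³
0.009760 m³ × (1 ft³ / 0.02832 m³) = 0.3447 ft³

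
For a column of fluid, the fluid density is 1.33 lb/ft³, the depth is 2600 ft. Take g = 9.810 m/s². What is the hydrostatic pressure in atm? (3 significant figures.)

1.63 atm

Directly: P = ρgh.
ρ = 1.33 lb/ft³ = 21.30 kg/m³; h = 2600 ft = 792.5 m; g = 9.810 m/s².
P = 1.656×10^5 Pa
1.656×10^5 Pa × (1 atm / 1.013×10^5 Pa) = 1.635 atm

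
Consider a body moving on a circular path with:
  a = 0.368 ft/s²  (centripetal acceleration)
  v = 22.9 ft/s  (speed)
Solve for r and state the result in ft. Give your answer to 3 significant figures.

1430 ft

Rearranging a = v²/r for r: r = v²/a.
a = 0.368 ft/s² = 0.1122 m/s²; v = 22.9 ft/s = 6.980 m/s.
r = 434.3 m
434.3 m × (1 ft / 0.3048 m) = 1425 ft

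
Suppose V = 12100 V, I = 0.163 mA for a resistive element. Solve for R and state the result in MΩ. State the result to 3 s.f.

74.2 MΩ

Rearranging V = I·R for R: R = V/I.
V = 12100 V; I = 0.163 mA = 1.630×10^-4 A.
R = 7.423×10^7 Ω
7.423×10^7 Ω × (1 MΩ / 1.000×10^6 Ω) = 74.23 MΩ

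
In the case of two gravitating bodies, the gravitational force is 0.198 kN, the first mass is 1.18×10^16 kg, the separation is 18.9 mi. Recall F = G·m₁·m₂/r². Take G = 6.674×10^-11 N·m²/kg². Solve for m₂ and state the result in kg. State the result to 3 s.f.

2.33×10^5 kg

Solving F = G·m₁·m₂/r² for m₂: m₂ = F·r²/(G·m₁).
F = 0.198 kN = 198.0 N; m₁ = 1.18×10^16 kg; r = 18.9 mi = 30417 m; G = 6.674×10^-11 N·m²/kg².
m₂ = 2.326×10^5 kg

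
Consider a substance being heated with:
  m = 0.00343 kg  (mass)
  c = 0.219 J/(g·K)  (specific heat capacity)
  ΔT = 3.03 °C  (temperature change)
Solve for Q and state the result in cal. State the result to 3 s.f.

Directly: Q = mcΔT.
m = 0.00343 kg; c = 0.219 J/(g·K) = 219.0 J/(kg·K); ΔT = 3.03 °C = 3.030 K.
Q = 2.276 J  (the unit combination reduces to kg·m²/s² = J)
2.276 J × (1 cal / 4.184 J) = 0.5440 cal

0.544 cal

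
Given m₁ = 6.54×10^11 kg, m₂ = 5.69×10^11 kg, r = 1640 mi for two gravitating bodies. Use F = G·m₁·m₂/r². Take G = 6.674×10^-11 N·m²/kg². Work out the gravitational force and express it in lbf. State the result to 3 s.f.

Directly: F = Gm₁m₂/r².
m₁ = 6.54×10^11 kg; m₂ = 5.69×10^11 kg; r = 1640 mi = 2.639×10^6 m; G = 6.674×10^-11 N·m²/kg².
F = 3.565 N
3.565 N × (1 lbf / 4.448 N) = 0.8015 lbf

0.802 lbf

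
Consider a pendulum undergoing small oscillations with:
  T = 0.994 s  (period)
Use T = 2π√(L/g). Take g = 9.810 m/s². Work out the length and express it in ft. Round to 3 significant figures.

0.806 ft

Solving T = 2π√(L/g) for L: L = g·(T/2π)².
T = 0.994 s; g = 9.810 m/s².
L = 0.2455 m
0.2455 m × (1 ft / 0.3048 m) = 0.8055 ft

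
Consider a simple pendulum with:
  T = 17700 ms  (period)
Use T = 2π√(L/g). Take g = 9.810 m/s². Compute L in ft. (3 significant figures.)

Rearranging T = 2π√(L/g) for L: L = g·(T/2π)².
T = 17700 ms = 17.70 s; g = 9.810 m/s².
L = 77.85 m
77.85 m × (1 ft / 0.3048 m) = 255.4 ft

255 ft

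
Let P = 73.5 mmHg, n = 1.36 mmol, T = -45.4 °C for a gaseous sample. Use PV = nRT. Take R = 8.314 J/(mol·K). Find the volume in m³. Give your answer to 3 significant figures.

2.63×10^-4 m³

Solving PV = nRT for V: V = nRT/P.
P = 73.5 mmHg = 9799 Pa; n = 1.36 mmol = 0.001360 mol; T = -45.4 °C = 227.7 K; R = 8.314 J/(mol·K).
V = 2.628×10^-4 m³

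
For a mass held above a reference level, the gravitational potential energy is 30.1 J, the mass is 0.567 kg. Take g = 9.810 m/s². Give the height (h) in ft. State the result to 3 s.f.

17.8 ft

Rearranging: h = PE/(m·g).
PE = 30.1 J; m = 0.567 kg; g = 9.810 m/s².
h = 5.411 m
5.411 m × (1 ft / 0.3048 m) = 17.75 ft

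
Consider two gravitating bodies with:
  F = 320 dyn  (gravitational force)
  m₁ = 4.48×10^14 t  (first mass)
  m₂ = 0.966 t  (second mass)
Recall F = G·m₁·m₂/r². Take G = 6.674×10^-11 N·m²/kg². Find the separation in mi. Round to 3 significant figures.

Solving F = G·m₁·m₂/r² for r: r = √(G·m₁m₂/F).
F = 320 dyn = 0.003200 N; m₁ = 4.48×10^14 t = 4.480×10^17 kg; m₂ = 0.966 t = 966.0 kg; G = 6.674×10^-11 N·m²/kg².
r = 3.004×10^6 m
3.004×10^6 m × (1 mi / 1609 m) = 1867 mi

1870 mi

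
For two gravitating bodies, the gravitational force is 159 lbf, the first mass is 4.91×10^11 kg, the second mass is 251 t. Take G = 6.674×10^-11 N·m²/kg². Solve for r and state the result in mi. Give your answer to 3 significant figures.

0.0670 mi

From Newton's law of gravitation: r = √(G·m₁m₂/F).
F = 159 lbf = 707.3 N; m₁ = 4.91×10^11 kg; m₂ = 251 t = 2.510×10^5 kg; G = 6.674×10^-11 N·m²/kg².
r = 107.8 m
107.8 m × (1 mi / 1609 m) = 0.06701 mi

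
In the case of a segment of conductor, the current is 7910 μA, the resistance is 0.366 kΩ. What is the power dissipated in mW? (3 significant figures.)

22.9 mW

P is given directly by: P = I²R.
I = 7910 μA = 0.007910 A; R = 0.366 kΩ = 366.0 Ω.
P = 0.02290 W  (the unit combination reduces to kg·m²/s³ = W)
0.02290 W × (1 mW / 0.001000 W) = 22.90 mW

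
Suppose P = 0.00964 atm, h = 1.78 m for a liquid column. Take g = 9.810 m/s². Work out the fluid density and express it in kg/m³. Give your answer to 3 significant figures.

55.9 kg/m³

Rearranging P = ρ·g·h for ρ: ρ = P/(g·h).
P = 0.00964 atm = 976.8 Pa; h = 1.78 m; g = 9.810 m/s².
ρ = 55.94 kg/m³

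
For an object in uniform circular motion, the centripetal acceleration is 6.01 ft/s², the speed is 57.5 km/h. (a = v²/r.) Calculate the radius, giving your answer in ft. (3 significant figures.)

Rearranging: r = v²/a.
a = 6.01 ft/s² = 1.832 m/s²; v = 57.5 km/h = 15.97 m/s.
r = 139.3 m
139.3 m × (1 ft / 0.3048 m) = 456.9 ft

457 ft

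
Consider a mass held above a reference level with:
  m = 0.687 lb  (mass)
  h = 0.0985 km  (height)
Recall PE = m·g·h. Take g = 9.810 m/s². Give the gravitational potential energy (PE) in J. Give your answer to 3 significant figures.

301 J

Directly: PE = mgh.
m = 0.687 lb = 0.3116 kg; h = 0.0985 km = 98.50 m; g = 9.810 m/s².
PE = 301.1 J  (the unit combination reduces to kg·m²/s² = J)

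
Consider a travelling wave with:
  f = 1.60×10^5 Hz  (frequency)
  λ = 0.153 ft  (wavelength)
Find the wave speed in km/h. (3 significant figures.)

26900 km/h

v is given directly by: v = fλ.
f = 1.60×10^5 Hz; λ = 0.153 ft = 0.04663 m.
v = 7462 m/s
7462 m/s × (1 km/h / 0.2778 m/s) = 26861 km/h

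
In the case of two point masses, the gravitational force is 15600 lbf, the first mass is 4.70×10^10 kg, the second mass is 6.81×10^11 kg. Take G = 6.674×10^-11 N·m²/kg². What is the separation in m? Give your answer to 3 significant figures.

5550 m

Solving F = G·m₁·m₂/r² for r: r = √(G·m₁m₂/F).
F = 15600 lbf = 69392 N; m₁ = 4.70×10^10 kg; m₂ = 6.81×10^11 kg; G = 6.674×10^-11 N·m²/kg².
r = 5548 m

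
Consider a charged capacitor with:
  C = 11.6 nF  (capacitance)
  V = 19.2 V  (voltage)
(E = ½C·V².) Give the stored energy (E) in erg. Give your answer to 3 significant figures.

21.4 erg

E is given directly by: E = ½CV².
C = 11.6 nF = 1.160×10^-8 F; V = 19.2 V.
E = 2.138×10^-6 J  (the unit combination reduces to kg·m²/s² = J)
2.138×10^-6 J × (1 erg / 1.000×10^-7 J) = 21.38 erg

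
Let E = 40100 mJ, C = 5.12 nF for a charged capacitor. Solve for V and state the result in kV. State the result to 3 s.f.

Rearranging E = ½C·V² for V: V = √(2E/C).
E = 40100 mJ = 40.10 J; C = 5.12 nF = 5.120×10^-9 F.
V = 1.252×10^5 V  (the unit combination reduces to kg·m²/(A·s³) = V)
1.252×10^5 V × (1 kV / 1000 V) = 125.2 kV

125 kV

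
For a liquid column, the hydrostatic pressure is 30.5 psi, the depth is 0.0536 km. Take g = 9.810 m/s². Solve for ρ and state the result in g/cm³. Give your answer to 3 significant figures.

Rearranging: ρ = P/(g·h).
P = 30.5 psi = 2.103×10^5 Pa; h = 0.0536 km = 53.60 m; g = 9.810 m/s².
ρ = 399.9 kg/m³
399.9 kg/m³ × (1 g/cm³ / 1000 kg/m³) = 0.3999 g/cm³

0.400 g/cm³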